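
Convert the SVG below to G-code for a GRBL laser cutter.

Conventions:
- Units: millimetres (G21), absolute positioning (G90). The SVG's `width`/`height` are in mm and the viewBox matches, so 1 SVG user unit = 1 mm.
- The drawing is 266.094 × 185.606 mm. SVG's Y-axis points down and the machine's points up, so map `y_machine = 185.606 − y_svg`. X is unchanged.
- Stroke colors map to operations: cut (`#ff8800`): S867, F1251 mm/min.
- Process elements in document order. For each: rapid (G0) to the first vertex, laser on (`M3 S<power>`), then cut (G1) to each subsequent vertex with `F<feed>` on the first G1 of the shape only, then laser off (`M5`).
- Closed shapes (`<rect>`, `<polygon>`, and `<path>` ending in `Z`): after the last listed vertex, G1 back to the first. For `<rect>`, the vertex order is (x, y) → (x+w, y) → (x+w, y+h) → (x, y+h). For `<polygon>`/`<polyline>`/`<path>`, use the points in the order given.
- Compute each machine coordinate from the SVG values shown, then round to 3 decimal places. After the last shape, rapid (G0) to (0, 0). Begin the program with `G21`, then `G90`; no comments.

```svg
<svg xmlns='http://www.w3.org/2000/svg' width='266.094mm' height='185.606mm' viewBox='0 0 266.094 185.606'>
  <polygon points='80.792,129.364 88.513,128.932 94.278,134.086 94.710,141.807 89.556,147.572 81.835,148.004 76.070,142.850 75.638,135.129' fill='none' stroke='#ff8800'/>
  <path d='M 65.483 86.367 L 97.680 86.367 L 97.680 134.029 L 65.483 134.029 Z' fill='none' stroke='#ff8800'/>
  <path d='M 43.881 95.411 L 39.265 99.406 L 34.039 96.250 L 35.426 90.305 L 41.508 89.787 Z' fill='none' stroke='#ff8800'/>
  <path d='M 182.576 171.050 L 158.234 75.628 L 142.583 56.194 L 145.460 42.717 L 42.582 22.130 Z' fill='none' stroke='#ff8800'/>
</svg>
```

Since the viewBox matches the mm dimensions, user units are millimetres directly. The only transform is the Y-flip y_m = 185.606 − y_svg.

Shape 1 is a regular polygon drawn with `<polygon>`. Its stroke #ff8800 means cut at S867, F1251. After flipping Y the toolpath is (80.792,56.242) → (88.513,56.674) → (94.278,51.520) → (94.710,43.799) → (89.556,38.034) → (81.835,37.602) → (76.070,42.756) → (75.638,50.477) → (80.792,56.242), returning to the start.

Shape 2 is a rectangle drawn with `<path>`. Its stroke #ff8800 means cut at S867, F1251. After flipping Y the toolpath is (65.483,99.239) → (97.680,99.239) → (97.680,51.577) → (65.483,51.577) → (65.483,99.239), returning to the start.

Shape 3 is a regular polygon drawn with `<path>`. Its stroke #ff8800 means cut at S867, F1251. After flipping Y the toolpath is (43.881,90.195) → (39.265,86.200) → (34.039,89.356) → (35.426,95.301) → (41.508,95.819) → (43.881,90.195), returning to the start.

Shape 4 is a closed polygon drawn with `<path>`. Its stroke #ff8800 means cut at S867, F1251. After flipping Y the toolpath is (182.576,14.556) → (158.234,109.978) → (142.583,129.412) → (145.460,142.889) → (42.582,163.476) → (182.576,14.556), returning to the start.

G21
G90
G0 X80.792 Y56.242
M3 S867
G1 X88.513 Y56.674 F1251
G1 X94.278 Y51.520
G1 X94.710 Y43.799
G1 X89.556 Y38.034
G1 X81.835 Y37.602
G1 X76.070 Y42.756
G1 X75.638 Y50.477
G1 X80.792 Y56.242
M5
G0 X65.483 Y99.239
M3 S867
G1 X97.680 Y99.239 F1251
G1 X97.680 Y51.577
G1 X65.483 Y51.577
G1 X65.483 Y99.239
M5
G0 X43.881 Y90.195
M3 S867
G1 X39.265 Y86.200 F1251
G1 X34.039 Y89.356
G1 X35.426 Y95.301
G1 X41.508 Y95.819
G1 X43.881 Y90.195
M5
G0 X182.576 Y14.556
M3 S867
G1 X158.234 Y109.978 F1251
G1 X142.583 Y129.412
G1 X145.460 Y142.889
G1 X42.582 Y163.476
G1 X182.576 Y14.556
M5
G0 X0.000 Y0.000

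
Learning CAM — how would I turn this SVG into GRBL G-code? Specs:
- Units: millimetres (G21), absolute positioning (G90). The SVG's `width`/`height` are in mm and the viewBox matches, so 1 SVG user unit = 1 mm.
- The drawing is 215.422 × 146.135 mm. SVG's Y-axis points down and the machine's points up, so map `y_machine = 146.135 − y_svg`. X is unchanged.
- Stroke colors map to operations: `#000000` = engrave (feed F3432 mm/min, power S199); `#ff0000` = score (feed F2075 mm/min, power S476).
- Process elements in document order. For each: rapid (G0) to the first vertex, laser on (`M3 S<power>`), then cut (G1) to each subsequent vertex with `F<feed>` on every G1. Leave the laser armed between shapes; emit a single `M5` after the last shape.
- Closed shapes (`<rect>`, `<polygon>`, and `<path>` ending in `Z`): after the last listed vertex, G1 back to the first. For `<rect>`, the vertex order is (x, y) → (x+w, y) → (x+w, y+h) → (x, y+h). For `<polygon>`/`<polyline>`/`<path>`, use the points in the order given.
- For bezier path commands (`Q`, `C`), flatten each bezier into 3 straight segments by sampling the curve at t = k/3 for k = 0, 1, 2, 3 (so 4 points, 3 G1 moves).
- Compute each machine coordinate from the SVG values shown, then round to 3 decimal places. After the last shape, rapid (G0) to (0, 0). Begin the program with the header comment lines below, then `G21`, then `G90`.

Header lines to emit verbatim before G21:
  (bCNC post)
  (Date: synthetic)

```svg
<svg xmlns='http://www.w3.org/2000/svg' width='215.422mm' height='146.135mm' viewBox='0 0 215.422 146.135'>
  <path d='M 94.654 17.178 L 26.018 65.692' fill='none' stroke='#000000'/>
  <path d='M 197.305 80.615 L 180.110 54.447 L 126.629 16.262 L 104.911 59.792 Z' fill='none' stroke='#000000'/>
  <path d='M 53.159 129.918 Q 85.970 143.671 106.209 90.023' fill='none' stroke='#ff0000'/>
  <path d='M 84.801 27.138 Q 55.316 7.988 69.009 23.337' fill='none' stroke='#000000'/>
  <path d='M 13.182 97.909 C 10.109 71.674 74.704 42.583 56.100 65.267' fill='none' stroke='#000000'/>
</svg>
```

(bCNC post)
(Date: synthetic)
G21
G90
G0 X94.654 Y128.957
M3 S199
G1 X26.018 Y80.443 F3432
G0 X197.305 Y65.520
M3 S199
G1 X180.110 Y91.688 F3432
G1 X126.629 Y129.873 F3432
G1 X104.911 Y86.343 F3432
G1 X197.305 Y65.520 F3432
G0 X53.159 Y16.217
M3 S476
G1 X73.636 Y14.537 F2075
G1 X91.319 Y27.836 F2075
G1 X106.209 Y56.112 F2075
G0 X84.801 Y118.997
M3 S199
G1 X69.942 Y127.930 F3432
G1 X64.678 Y129.197 F3432
G1 X69.009 Y122.798 F3432
G0 X13.182 Y48.226
M3 S199
G1 X27.077 Y73.390 F3432
G1 X52.559 Y88.317 F3432
G1 X56.100 Y80.868 F3432
M5
G0 X0.000 Y0.000

Since the viewBox matches the mm dimensions, user units are millimetres directly. The only transform is the Y-flip y_m = 146.135 − y_svg.

Shape 1 is a line segment drawn with `<path>`. Its stroke #000000 means engrave at S199, F3432. After flipping Y the toolpath is (94.654,128.957) → (26.018,80.443).

Shape 2 is a closed polygon drawn with `<path>`. Its stroke #000000 means engrave at S199, F3432. After flipping Y the toolpath is (197.305,65.520) → (180.110,91.688) → (126.629,129.873) → (104.911,86.343) → (197.305,65.520), returning to the start.

Shape 3 is a quadratic bezier drawn with `<path>`. Its stroke #ff0000 means score at S476, F2075. After flipping Y the toolpath is (53.159,16.217) → (73.636,14.537) → (91.319,27.836) → (106.209,56.112).

Shape 4 is a quadratic bezier drawn with `<path>`. Its stroke #000000 means engrave at S199, F3432. After flipping Y the toolpath is (84.801,118.997) → (69.942,127.930) → (64.678,129.197) → (69.009,122.798).

Shape 5 is a cubic bezier drawn with `<path>`. Its stroke #000000 means engrave at S199, F3432. After flipping Y the toolpath is (13.182,48.226) → (27.077,73.390) → (52.559,88.317) → (56.100,80.868).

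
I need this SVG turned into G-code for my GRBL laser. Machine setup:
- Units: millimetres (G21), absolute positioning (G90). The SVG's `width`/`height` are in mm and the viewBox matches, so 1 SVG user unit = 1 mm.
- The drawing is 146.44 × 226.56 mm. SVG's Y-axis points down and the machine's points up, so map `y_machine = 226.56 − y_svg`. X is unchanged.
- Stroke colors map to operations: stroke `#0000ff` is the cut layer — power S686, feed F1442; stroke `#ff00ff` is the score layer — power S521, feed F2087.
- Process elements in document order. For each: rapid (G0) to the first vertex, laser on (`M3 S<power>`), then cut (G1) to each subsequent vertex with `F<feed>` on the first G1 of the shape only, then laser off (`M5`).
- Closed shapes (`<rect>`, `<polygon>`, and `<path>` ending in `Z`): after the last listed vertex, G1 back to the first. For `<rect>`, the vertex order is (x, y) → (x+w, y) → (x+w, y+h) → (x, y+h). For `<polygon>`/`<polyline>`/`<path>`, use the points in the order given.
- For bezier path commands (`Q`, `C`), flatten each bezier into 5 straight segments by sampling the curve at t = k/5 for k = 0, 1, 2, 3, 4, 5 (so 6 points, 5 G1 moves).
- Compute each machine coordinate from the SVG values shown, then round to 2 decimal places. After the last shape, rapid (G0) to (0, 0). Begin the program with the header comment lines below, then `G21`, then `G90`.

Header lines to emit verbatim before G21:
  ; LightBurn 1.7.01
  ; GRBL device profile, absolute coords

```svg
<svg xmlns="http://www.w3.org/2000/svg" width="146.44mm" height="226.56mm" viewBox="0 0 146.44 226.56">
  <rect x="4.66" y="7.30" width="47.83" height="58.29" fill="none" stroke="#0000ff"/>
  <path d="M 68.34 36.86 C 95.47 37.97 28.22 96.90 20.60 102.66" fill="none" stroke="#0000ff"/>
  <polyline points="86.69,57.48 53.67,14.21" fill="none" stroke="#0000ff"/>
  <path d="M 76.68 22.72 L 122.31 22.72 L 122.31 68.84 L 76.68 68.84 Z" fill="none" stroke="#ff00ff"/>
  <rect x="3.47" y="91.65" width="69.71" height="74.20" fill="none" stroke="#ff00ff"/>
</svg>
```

; LightBurn 1.7.01
; GRBL device profile, absolute coords
G21
G90
G0 X4.66 Y219.26
M3 S686
G1 X52.49 Y219.26 F1442
G1 X52.49 Y160.97
G1 X4.66 Y160.97
G1 X4.66 Y219.26
M5
G0 X68.34 Y189.70
M3 S686
G1 X74.52 Y182.98 F1442
G1 X65.45 Y167.72
G1 X48.51 Y149.23
G1 X31.10 Y132.85
G1 X20.60 Y123.90
M5
G0 X86.69 Y169.08
M3 S686
G1 X53.67 Y212.35 F1442
M5
G0 X76.68 Y203.84
M3 S521
G1 X122.31 Y203.84 F2087
G1 X122.31 Y157.72
G1 X76.68 Y157.72
G1 X76.68 Y203.84
M5
G0 X3.47 Y134.91
M3 S521
G1 X73.18 Y134.91 F2087
G1 X73.18 Y60.71
G1 X3.47 Y60.71
G1 X3.47 Y134.91
M5
G0 X0.00 Y0.00

Since the viewBox matches the mm dimensions, user units are millimetres directly. The only transform is the Y-flip y_m = 226.56 − y_svg.

Shape 1 is a rectangle drawn with `<rect>`. Its stroke #0000ff means cut at S686, F1442. After flipping Y the toolpath is (4.66,219.26) → (52.49,219.26) → (52.49,160.97) → (4.66,160.97) → (4.66,219.26), returning to the start.

Shape 2 is a cubic bezier drawn with `<path>`. Its stroke #0000ff means cut at S686, F1442. After flipping Y the toolpath is (68.34,189.70) → (74.52,182.98) → (65.45,167.72) → (48.51,149.23) → (31.10,132.85) → (20.60,123.90).

Shape 3 is a line segment drawn with `<polyline>`. Its stroke #0000ff means cut at S686, F1442. After flipping Y the toolpath is (86.69,169.08) → (53.67,212.35).

Shape 4 is a rectangle drawn with `<path>`. Its stroke #ff00ff means score at S521, F2087. After flipping Y the toolpath is (76.68,203.84) → (122.31,203.84) → (122.31,157.72) → (76.68,157.72) → (76.68,203.84), returning to the start.

Shape 5 is a rectangle drawn with `<rect>`. Its stroke #ff00ff means score at S521, F2087. After flipping Y the toolpath is (3.47,134.91) → (73.18,134.91) → (73.18,60.71) → (3.47,60.71) → (3.47,134.91), returning to the start.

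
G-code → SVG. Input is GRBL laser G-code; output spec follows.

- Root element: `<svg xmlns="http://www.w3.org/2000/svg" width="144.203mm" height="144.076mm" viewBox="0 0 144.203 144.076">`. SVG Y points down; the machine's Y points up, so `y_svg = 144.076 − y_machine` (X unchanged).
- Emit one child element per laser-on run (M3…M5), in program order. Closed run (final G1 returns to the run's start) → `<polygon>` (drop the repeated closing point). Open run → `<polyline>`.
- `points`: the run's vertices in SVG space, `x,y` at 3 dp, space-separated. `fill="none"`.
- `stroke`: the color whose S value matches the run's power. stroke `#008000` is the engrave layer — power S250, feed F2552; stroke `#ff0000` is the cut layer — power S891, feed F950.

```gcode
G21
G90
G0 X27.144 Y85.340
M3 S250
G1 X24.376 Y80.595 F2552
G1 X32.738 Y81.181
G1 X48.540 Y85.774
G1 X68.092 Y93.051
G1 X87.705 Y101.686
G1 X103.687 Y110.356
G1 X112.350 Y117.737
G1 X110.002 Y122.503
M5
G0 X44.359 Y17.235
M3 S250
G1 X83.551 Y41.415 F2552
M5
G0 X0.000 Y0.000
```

<svg xmlns="http://www.w3.org/2000/svg" width="144.203mm" height="144.076mm" viewBox="0 0 144.203 144.076">
  <polyline points="27.144,58.736 24.376,63.481 32.738,62.895 48.540,58.302 68.092,51.025 87.705,42.390 103.687,33.720 112.350,26.339 110.002,21.573" fill="none" stroke="#008000"/>
  <polyline points="44.359,126.841 83.551,102.661" fill="none" stroke="#008000"/>
</svg>

Each laser-on run becomes one SVG element. Flip Y back into SVG space with y_svg = 144.076 − y_machine. Every run uses S250, so all elements get stroke `#008000` (engrave).

Run 1: The run is open, so emit a `<polyline>` with points (Y-flipped): 27.144,58.736 24.376,63.481 32.738,62.895 48.540,58.302 68.092,51.025 87.705,42.390 103.687,33.720 112.350,26.339 110.002,21.573.

Run 2: The run is open, so emit a `<polyline>` with points (Y-flipped): 44.359,126.841 83.551,102.661.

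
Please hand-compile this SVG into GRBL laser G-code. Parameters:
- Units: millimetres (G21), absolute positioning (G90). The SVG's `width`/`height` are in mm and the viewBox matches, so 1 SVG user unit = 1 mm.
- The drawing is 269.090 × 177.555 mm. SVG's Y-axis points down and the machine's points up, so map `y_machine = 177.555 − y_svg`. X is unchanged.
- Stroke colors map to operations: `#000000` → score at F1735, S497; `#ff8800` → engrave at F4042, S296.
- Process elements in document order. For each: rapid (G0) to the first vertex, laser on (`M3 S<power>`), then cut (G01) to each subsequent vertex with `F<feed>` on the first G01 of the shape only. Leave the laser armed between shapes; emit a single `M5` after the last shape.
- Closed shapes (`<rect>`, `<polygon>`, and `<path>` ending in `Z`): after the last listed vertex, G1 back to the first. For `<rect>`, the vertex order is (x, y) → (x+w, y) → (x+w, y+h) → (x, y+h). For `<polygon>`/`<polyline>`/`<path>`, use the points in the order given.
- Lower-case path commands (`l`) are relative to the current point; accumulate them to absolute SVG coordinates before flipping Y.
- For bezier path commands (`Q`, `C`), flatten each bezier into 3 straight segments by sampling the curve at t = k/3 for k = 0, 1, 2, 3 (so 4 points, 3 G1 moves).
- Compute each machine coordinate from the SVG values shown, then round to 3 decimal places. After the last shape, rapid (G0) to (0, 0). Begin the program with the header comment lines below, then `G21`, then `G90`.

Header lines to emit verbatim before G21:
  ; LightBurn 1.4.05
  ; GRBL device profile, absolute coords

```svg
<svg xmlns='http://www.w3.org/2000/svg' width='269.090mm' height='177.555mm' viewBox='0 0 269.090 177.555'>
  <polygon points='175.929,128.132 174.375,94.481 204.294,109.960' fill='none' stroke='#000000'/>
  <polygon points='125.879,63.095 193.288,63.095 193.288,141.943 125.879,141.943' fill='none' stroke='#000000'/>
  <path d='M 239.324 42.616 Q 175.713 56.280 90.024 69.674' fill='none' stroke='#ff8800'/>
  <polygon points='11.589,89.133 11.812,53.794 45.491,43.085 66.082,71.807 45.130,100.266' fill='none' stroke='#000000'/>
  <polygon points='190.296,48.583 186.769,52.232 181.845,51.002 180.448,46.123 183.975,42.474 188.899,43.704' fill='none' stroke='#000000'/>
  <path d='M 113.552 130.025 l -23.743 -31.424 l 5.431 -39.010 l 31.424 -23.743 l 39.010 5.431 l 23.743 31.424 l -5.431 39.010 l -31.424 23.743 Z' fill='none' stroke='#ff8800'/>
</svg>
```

; LightBurn 1.4.05
; GRBL device profile, absolute coords
G21
G90
G0 X175.929 Y49.423
M3 S497
G01 X174.375 Y83.074 F1735
G01 X204.294 Y67.595
G01 X175.929 Y49.423
G0 X125.879 Y114.460
M3 S497
G01 X193.288 Y114.460 F1735
G01 X193.288 Y35.612
G01 X125.879 Y35.612
G01 X125.879 Y114.460
G0 X239.324 Y134.939
M3 S296
G01 X194.464 Y125.860 F4042
G01 X144.697 Y116.840
G01 X90.024 Y107.881
G0 X11.589 Y88.422
M3 S497
G01 X11.812 Y123.761 F1735
G01 X45.491 Y134.470
G01 X66.082 Y105.748
G01 X45.130 Y77.289
G01 X11.589 Y88.422
G0 X190.296 Y128.972
M3 S497
G01 X186.769 Y125.323 F1735
G01 X181.845 Y126.553
G01 X180.448 Y131.432
G01 X183.975 Y135.081
G01 X188.899 Y133.851
G01 X190.296 Y128.972
G0 X113.552 Y47.530
M3 S296
G01 X89.809 Y78.954 F4042
G01 X95.240 Y117.964
G01 X126.664 Y141.707
G01 X165.674 Y136.276
G01 X189.417 Y104.852
G01 X183.986 Y65.842
G01 X152.562 Y42.099
G01 X113.552 Y47.530
M5
G0 X0.000 Y0.000

1 u = 1 mm; y_m = 177.555 − y.

[1] `<polygon>` regular polygon, #000000→score S497 F1735: (175.929,49.423) → (174.375,83.074) → (204.294,67.595) → (175.929,49.423) (closed)

[2] `<polygon>` rectangle, #000000→score S497 F1735: (125.879,114.460) → (193.288,114.460) → (193.288,35.612) → (125.879,35.612) → (125.879,114.460) (closed)

[3] `<path>` quadratic bezier, #ff8800→engrave S296 F4042: (239.324,134.939) → (194.464,125.860) → (144.697,116.840) → (90.024,107.881)

[4] `<polygon>` regular polygon, #000000→score S497 F1735: (11.589,88.422) → (11.812,123.761) → (45.491,134.470) → (66.082,105.748) → (45.130,77.289) → (11.589,88.422) (closed)

[5] `<polygon>` regular polygon, #000000→score S497 F1735: (190.296,128.972) → (186.769,125.323) → (181.845,126.553) → (180.448,131.432) → (183.975,135.081) → (188.899,133.851) → (190.296,128.972) (closed)

[6] `<path>` regular polygon, #ff8800→engrave S296 F4042: (113.552,47.530) → (89.809,78.954) → (95.240,117.964) → (126.664,141.707) → (165.674,136.276) → (189.417,104.852) → (183.986,65.842) → (152.562,42.099) → (113.552,47.530) (closed)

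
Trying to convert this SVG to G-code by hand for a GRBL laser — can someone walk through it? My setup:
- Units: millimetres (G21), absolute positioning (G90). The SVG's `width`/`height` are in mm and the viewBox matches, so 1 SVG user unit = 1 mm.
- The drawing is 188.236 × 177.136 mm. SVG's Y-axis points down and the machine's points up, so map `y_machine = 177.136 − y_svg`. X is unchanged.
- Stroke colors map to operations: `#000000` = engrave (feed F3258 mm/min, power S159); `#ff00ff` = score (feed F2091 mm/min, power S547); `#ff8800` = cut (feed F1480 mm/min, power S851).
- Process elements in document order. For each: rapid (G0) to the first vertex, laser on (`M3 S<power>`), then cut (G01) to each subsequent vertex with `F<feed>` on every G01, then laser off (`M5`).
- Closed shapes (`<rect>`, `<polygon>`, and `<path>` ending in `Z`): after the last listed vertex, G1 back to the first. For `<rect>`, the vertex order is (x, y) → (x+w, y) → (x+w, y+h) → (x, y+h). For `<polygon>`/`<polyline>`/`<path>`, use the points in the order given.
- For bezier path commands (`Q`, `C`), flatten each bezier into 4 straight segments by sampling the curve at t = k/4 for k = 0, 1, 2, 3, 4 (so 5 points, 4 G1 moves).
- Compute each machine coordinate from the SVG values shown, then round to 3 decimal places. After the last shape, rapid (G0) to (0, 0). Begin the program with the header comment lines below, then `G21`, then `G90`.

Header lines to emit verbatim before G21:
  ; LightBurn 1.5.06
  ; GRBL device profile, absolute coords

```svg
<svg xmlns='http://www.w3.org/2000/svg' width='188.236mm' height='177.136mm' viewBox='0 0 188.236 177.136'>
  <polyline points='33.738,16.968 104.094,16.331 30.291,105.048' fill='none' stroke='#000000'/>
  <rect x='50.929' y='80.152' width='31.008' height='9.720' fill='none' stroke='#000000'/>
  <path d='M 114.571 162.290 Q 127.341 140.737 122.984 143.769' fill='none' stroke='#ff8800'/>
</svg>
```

1 u = 1 mm; y_m = 177.136 − y.

[1] `<polyline>` open polyline, #000000→engrave S159 F3258: (33.738,160.168) → (104.094,160.805) → (30.291,72.088)

[2] `<rect>` rectangle, #000000→engrave S159 F3258: (50.929,96.984) → (81.937,96.984) → (81.937,87.264) → (50.929,87.264) → (50.929,96.984) (closed)

[3] `<path>` quadratic bezier, #ff8800→cut S851 F1480: (114.571,14.846) → (119.886,24.086) → (123.059,30.253) → (124.092,33.346) → (122.984,33.367)

; LightBurn 1.5.06
; GRBL device profile, absolute coords
G21
G90
G0 X33.738 Y160.168
M3 S159
G01 X104.094 Y160.805 F3258
G01 X30.291 Y72.088 F3258
M5
G0 X50.929 Y96.984
M3 S159
G01 X81.937 Y96.984 F3258
G01 X81.937 Y87.264 F3258
G01 X50.929 Y87.264 F3258
G01 X50.929 Y96.984 F3258
M5
G0 X114.571 Y14.846
M3 S851
G01 X119.886 Y24.086 F1480
G01 X123.059 Y30.253 F1480
G01 X124.092 Y33.346 F1480
G01 X122.984 Y33.367 F1480
M5
G0 X0.000 Y0.000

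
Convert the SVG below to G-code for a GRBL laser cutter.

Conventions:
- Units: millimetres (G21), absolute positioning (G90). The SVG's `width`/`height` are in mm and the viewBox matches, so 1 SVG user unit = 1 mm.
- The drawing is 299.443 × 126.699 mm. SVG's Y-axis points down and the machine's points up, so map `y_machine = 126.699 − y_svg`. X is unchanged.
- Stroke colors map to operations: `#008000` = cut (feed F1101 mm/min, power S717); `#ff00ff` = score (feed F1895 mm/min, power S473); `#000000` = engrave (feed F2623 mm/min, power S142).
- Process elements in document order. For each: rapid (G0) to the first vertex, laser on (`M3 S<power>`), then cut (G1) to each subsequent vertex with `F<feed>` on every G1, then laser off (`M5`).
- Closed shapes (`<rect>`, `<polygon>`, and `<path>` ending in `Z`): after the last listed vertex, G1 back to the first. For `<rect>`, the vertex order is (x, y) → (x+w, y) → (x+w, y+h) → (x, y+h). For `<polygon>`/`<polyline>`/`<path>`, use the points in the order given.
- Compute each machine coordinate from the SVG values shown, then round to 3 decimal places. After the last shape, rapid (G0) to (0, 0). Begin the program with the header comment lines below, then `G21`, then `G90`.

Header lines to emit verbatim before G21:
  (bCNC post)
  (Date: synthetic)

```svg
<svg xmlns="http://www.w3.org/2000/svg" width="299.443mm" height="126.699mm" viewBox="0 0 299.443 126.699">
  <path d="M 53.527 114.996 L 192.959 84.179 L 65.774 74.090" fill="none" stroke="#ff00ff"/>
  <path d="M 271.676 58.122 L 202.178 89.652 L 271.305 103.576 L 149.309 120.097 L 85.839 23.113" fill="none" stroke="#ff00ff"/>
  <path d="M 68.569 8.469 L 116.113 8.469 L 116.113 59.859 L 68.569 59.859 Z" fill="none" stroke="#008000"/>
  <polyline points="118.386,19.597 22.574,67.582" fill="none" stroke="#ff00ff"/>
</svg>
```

1 u = 1 mm; y_m = 126.699 − y.

[1] `<path>` open polyline, #ff00ff→score S473 F1895: (53.527,11.703) → (192.959,42.520) → (65.774,52.609)

[2] `<path>` open polyline, #ff00ff→score S473 F1895: (271.676,68.577) → (202.178,37.047) → (271.305,23.123) → (149.309,6.602) → (85.839,103.586)

[3] `<path>` rectangle, #008000→cut S717 F1101: (68.569,118.230) → (116.113,118.230) → (116.113,66.840) → (68.569,66.840) → (68.569,118.230) (closed)

[4] `<polyline>` line segment, #ff00ff→score S473 F1895: (118.386,107.102) → (22.574,59.117)

(bCNC post)
(Date: synthetic)
G21
G90
G0 X53.527 Y11.703
M3 S473
G1 X192.959 Y42.520 F1895
G1 X65.774 Y52.609 F1895
M5
G0 X271.676 Y68.577
M3 S473
G1 X202.178 Y37.047 F1895
G1 X271.305 Y23.123 F1895
G1 X149.309 Y6.602 F1895
G1 X85.839 Y103.586 F1895
M5
G0 X68.569 Y118.230
M3 S717
G1 X116.113 Y118.230 F1101
G1 X116.113 Y66.840 F1101
G1 X68.569 Y66.840 F1101
G1 X68.569 Y118.230 F1101
M5
G0 X118.386 Y107.102
M3 S473
G1 X22.574 Y59.117 F1895
M5
G0 X0.000 Y0.000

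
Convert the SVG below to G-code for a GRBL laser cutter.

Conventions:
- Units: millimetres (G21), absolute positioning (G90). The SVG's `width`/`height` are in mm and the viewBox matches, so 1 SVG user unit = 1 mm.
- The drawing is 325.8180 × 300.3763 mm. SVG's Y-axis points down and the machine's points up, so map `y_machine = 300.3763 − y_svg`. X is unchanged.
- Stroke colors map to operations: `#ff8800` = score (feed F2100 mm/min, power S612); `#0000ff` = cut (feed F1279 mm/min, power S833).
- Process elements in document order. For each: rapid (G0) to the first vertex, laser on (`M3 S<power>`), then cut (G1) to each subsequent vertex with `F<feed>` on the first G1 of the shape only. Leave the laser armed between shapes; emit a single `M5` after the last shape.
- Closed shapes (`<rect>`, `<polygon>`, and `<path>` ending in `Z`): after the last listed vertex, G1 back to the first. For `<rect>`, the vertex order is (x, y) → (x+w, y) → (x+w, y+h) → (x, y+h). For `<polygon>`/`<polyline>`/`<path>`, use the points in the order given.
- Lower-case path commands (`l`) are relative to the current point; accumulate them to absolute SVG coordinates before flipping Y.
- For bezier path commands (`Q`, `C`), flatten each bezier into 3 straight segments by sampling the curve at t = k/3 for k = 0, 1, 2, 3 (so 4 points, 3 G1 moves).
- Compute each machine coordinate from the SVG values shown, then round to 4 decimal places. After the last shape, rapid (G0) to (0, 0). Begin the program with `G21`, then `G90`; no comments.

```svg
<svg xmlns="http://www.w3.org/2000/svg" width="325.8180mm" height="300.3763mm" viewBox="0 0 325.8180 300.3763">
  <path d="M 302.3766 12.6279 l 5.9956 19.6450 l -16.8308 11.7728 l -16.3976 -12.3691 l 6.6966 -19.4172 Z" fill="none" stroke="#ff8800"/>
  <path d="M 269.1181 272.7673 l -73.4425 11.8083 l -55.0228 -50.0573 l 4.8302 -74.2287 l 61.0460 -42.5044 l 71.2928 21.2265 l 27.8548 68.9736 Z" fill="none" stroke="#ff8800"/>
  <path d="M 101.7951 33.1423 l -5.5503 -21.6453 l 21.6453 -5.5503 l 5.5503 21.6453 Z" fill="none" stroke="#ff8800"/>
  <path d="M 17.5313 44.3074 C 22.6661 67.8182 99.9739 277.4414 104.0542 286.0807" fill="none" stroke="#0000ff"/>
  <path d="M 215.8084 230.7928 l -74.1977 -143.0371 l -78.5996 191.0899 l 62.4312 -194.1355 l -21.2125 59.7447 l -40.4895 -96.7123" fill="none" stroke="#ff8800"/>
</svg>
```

G21
G90
G0 X302.3766 Y287.7484
M3 S612
G1 X308.3722 Y268.1034 F2100
G1 X291.5414 Y256.3306
G1 X275.1438 Y268.6997
G1 X281.8404 Y288.1169
G1 X302.3766 Y287.7484
G0 X269.1181 Y27.6090
M3 S612
G1 X195.6756 Y15.8007 F2100
G1 X140.6528 Y65.8580
G1 X145.4830 Y140.0867
G1 X206.5290 Y182.5911
G1 X277.8218 Y161.3646
G1 X305.6766 Y92.3910
G1 X269.1181 Y27.6090
G0 X101.7951 Y267.2340
M3 S612
G1 X96.2448 Y288.8793 F2100
G1 X117.8901 Y294.4296
G1 X123.4404 Y272.7843
G1 X101.7951 Y267.2340
G0 X17.5313 Y256.0689
M3 S833
G1 X41.3386 Y184.8575 F1279
G1 X80.9499 Y75.5926
G1 X104.0542 Y14.2956
G0 X215.8084 Y69.5835
M3 S612
G1 X141.6107 Y212.6206 F2100
G1 X63.0111 Y21.5307
G1 X125.4423 Y215.6662
G1 X104.2298 Y155.9215
G1 X63.7403 Y252.6338
M5
G0 X0.0000 Y0.0000

1 u = 1 mm; y_m = 300.3763 − y.

[1] `<path>` regular polygon, #ff8800→score S612 F2100: (302.3766,287.7484) → (308.3722,268.1034) → (291.5414,256.3306) → (275.1438,268.6997) → (281.8404,288.1169) → (302.3766,287.7484) (closed)

[2] `<path>` regular polygon, #ff8800→score S612 F2100: (269.1181,27.6090) → (195.6756,15.8007) → (140.6528,65.8580) → (145.4830,140.0867) → (206.5290,182.5911) → (277.8218,161.3646) → (305.6766,92.3910) → (269.1181,27.6090) (closed)

[3] `<path>` regular polygon, #ff8800→score S612 F2100: (101.7951,267.2340) → (96.2448,288.8793) → (117.8901,294.4296) → (123.4404,272.7843) → (101.7951,267.2340) (closed)

[4] `<path>` cubic bezier, #0000ff→cut S833 F1279: (17.5313,256.0689) → (41.3386,184.8575) → (80.9499,75.5926) → (104.0542,14.2956)

[5] `<path>` open polyline, #ff8800→score S612 F2100: (215.8084,69.5835) → (141.6107,212.6206) → (63.0111,21.5307) → (125.4423,215.6662) → (104.2298,155.9215) → (63.7403,252.6338)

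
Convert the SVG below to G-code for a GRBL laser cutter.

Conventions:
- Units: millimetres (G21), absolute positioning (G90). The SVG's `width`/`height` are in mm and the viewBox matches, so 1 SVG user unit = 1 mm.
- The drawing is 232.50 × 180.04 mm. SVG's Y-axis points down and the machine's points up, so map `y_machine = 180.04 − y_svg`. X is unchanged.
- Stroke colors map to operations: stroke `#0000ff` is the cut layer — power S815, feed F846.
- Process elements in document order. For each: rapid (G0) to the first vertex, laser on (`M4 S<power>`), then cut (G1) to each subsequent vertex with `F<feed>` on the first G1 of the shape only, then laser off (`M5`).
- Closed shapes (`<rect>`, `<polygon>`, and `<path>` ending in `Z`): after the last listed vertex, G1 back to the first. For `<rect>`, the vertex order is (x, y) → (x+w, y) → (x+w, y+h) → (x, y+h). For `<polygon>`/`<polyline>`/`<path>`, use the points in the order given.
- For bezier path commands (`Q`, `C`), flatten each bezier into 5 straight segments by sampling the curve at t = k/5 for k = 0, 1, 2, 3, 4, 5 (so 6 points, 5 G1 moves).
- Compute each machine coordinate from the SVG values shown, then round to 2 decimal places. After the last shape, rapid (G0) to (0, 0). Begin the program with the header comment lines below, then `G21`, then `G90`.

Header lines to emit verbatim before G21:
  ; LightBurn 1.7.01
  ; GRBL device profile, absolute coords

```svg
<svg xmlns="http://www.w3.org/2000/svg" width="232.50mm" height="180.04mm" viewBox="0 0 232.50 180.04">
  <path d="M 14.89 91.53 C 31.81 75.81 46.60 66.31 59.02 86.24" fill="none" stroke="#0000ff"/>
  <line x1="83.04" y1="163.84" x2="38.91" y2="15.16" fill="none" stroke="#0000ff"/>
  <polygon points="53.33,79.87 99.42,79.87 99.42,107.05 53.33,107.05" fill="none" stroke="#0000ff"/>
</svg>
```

Since the viewBox matches the mm dimensions, user units are millimetres directly. The only transform is the Y-flip y_m = 180.04 − y_svg.

Shape 1 is a cubic bezier drawn with `<path>`. Its stroke #0000ff means cut at S815, F846. After flipping Y the toolpath is (14.89,88.51) → (24.78,97.01) → (34.16,102.90) → (42.99,105.08) → (51.29,102.41) → (59.02,93.80).

Shape 2 is a line segment drawn with `<line>`. Its stroke #0000ff means cut at S815, F846. After flipping Y the toolpath is (83.04,16.20) → (38.91,164.88).

Shape 3 is a rectangle drawn with `<polygon>`. Its stroke #0000ff means cut at S815, F846. After flipping Y the toolpath is (53.33,100.17) → (99.42,100.17) → (99.42,72.99) → (53.33,72.99) → (53.33,100.17), returning to the start.

; LightBurn 1.7.01
; GRBL device profile, absolute coords
G21
G90
G0 X14.89 Y88.51
M4 S815
G1 X24.78 Y97.01 F846
G1 X34.16 Y102.90
G1 X42.99 Y105.08
G1 X51.29 Y102.41
G1 X59.02 Y93.80
M5
G0 X83.04 Y16.20
M4 S815
G1 X38.91 Y164.88 F846
M5
G0 X53.33 Y100.17
M4 S815
G1 X99.42 Y100.17 F846
G1 X99.42 Y72.99
G1 X53.33 Y72.99
G1 X53.33 Y100.17
M5
G0 X0.00 Y0.00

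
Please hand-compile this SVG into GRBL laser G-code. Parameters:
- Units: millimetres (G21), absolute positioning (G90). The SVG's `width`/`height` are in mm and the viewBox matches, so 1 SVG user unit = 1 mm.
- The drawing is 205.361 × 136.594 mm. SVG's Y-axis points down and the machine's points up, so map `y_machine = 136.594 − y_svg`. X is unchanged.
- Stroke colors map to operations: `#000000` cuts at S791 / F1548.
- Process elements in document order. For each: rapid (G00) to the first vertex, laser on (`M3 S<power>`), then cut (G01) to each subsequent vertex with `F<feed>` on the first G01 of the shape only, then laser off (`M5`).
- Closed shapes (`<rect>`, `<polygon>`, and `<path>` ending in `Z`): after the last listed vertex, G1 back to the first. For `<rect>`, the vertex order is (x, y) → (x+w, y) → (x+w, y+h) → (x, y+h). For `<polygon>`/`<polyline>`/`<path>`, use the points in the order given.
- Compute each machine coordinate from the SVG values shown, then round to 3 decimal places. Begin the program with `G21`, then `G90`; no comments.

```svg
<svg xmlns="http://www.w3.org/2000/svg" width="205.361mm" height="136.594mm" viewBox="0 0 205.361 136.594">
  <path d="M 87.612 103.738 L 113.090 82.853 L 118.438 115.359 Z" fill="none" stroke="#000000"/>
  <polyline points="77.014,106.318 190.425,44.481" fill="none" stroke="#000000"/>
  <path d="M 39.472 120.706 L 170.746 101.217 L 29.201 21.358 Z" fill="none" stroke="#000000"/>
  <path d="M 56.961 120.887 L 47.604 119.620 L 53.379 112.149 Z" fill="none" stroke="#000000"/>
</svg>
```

1 u = 1 mm; y_m = 136.594 − y.

[1] `<path>` regular polygon, #000000→cut S791 F1548: (87.612,32.856) → (113.090,53.741) → (118.438,21.235) → (87.612,32.856) (closed)

[2] `<polyline>` line segment, #000000→cut S791 F1548: (77.014,30.276) → (190.425,92.113)

[3] `<path>` closed polygon, #000000→cut S791 F1548: (39.472,15.888) → (170.746,35.377) → (29.201,115.236) → (39.472,15.888) (closed)

[4] `<path>` regular polygon, #000000→cut S791 F1548: (56.961,15.707) → (47.604,16.974) → (53.379,24.445) → (56.961,15.707) (closed)

G21
G90
G00 X87.612 Y32.856
M3 S791
G01 X113.090 Y53.741 F1548
G01 X118.438 Y21.235
G01 X87.612 Y32.856
M5
G00 X77.014 Y30.276
M3 S791
G01 X190.425 Y92.113 F1548
M5
G00 X39.472 Y15.888
M3 S791
G01 X170.746 Y35.377 F1548
G01 X29.201 Y115.236
G01 X39.472 Y15.888
M5
G00 X56.961 Y15.707
M3 S791
G01 X47.604 Y16.974 F1548
G01 X53.379 Y24.445
G01 X56.961 Y15.707
M5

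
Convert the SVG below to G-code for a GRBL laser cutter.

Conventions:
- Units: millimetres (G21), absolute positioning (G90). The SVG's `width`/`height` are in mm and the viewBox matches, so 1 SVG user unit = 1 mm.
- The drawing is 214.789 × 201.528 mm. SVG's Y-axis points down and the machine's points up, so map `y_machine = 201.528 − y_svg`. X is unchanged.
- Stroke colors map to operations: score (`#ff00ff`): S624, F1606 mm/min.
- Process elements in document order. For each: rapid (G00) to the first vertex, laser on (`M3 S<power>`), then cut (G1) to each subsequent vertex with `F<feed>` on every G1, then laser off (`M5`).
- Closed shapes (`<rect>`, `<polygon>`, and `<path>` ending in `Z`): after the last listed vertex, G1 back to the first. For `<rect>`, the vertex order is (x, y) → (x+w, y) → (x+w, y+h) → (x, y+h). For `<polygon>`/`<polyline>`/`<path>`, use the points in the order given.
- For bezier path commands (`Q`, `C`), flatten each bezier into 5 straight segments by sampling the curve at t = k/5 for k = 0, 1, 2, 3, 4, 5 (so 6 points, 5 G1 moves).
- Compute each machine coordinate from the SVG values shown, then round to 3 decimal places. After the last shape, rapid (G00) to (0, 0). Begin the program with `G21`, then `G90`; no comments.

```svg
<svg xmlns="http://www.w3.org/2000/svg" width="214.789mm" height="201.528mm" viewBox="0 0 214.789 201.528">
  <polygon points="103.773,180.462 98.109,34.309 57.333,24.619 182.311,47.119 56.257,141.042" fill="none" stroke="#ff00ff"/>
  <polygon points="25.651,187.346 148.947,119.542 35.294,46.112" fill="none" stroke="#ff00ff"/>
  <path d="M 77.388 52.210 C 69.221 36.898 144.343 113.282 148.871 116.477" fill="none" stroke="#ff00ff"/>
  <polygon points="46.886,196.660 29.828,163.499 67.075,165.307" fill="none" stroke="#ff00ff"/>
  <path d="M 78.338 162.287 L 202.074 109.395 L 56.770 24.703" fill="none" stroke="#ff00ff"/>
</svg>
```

viewBox `0 0 214.789 201.528` with mm width/height → 1 unit = 1 mm. Flip: y_m = 201.528 − y_svg.

**Shape 1** — `<polygon>` closed polygon, stroke `#ff00ff` → score (S624, F1606). Machine vertices: (103.773,21.066) → (98.109,167.219) → (57.333,176.909) → (182.311,154.409) → (56.257,60.486) → (103.773,21.066). Closed: final G1 returns to the first vertex.

**Shape 2** — `<polygon>` closed polygon, stroke `#ff00ff` → score (S624, F1606). Machine vertices: (25.651,14.182) → (148.947,81.986) → (35.294,155.416) → (25.651,14.182). Closed: final G1 returns to the first vertex.

**Shape 3** — `<path>` cubic bezier, stroke `#ff00ff` → score (S624, F1606). Control points (SVG): P0=(77.388,52.210), P1=(69.221,36.898), P2=(144.343,113.282), P3=(148.871,116.477); sampled at t=k/5. Machine vertices: (77.388,149.318) → (81.251,148.821) → (97.718,134.231) → (119.401,113.463) → (138.914,94.432) → (148.871,85.051). Open path.

**Shape 4** — `<polygon>` regular polygon, stroke `#ff00ff` → score (S624, F1606). Machine vertices: (46.886,4.868) → (29.828,38.029) → (67.075,36.221) → (46.886,4.868). Closed: final G1 returns to the first vertex.

**Shape 5** — `<path>` open polyline, stroke `#ff00ff` → score (S624, F1606). Machine vertices: (78.338,39.241) → (202.074,92.133) → (56.770,176.825). Open path.

G21
G90
G00 X103.773 Y21.066
M3 S624
G1 X98.109 Y167.219 F1606
G1 X57.333 Y176.909 F1606
G1 X182.311 Y154.409 F1606
G1 X56.257 Y60.486 F1606
G1 X103.773 Y21.066 F1606
M5
G00 X25.651 Y14.182
M3 S624
G1 X148.947 Y81.986 F1606
G1 X35.294 Y155.416 F1606
G1 X25.651 Y14.182 F1606
M5
G00 X77.388 Y149.318
M3 S624
G1 X81.251 Y148.821 F1606
G1 X97.718 Y134.231 F1606
G1 X119.401 Y113.463 F1606
G1 X138.914 Y94.432 F1606
G1 X148.871 Y85.051 F1606
M5
G00 X46.886 Y4.868
M3 S624
G1 X29.828 Y38.029 F1606
G1 X67.075 Y36.221 F1606
G1 X46.886 Y4.868 F1606
M5
G00 X78.338 Y39.241
M3 S624
G1 X202.074 Y92.133 F1606
G1 X56.770 Y176.825 F1606
M5
G00 X0.000 Y0.000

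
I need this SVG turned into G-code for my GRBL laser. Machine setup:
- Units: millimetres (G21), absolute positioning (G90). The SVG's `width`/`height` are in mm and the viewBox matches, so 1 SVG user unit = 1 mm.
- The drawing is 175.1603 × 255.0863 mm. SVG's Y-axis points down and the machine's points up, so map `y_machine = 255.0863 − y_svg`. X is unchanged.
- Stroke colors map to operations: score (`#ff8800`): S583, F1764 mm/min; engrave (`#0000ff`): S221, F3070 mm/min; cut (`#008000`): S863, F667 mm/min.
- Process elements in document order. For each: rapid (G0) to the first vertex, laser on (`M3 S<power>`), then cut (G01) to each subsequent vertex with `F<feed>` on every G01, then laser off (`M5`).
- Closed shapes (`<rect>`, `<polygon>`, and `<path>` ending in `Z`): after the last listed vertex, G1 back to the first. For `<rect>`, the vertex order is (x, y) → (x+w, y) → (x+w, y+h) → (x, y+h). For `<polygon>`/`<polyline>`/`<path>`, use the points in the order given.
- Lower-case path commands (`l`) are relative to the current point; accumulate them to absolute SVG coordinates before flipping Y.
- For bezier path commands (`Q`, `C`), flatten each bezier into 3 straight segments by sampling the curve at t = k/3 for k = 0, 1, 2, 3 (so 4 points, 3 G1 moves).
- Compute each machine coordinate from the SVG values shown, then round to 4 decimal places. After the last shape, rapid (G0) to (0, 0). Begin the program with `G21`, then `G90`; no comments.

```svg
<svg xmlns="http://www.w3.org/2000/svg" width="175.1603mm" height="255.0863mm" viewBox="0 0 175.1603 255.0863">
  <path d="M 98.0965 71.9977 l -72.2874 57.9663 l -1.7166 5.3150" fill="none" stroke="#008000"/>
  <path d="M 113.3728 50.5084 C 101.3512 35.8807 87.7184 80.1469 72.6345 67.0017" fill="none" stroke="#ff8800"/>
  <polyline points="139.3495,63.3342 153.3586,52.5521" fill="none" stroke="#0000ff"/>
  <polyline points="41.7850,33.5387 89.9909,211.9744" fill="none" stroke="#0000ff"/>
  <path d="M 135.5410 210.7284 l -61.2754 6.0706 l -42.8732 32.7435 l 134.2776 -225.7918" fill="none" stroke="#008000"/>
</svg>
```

1 u = 1 mm; y_m = 255.0863 − y.

[1] `<path>` open polyline, #008000→cut S863 F667: (98.0965,183.0886) → (25.8091,125.1223) → (24.0925,119.8073)

[2] `<path>` cubic bezier, #ff8800→score S583 F1764: (113.3728,204.5779) → (100.8201,203.8819) → (87.2288,189.7689) → (72.6345,188.0846)

[3] `<polyline>` line segment, #0000ff→engrave S221 F3070: (139.3495,191.7521) → (153.3586,202.5342)

[4] `<polyline>` line segment, #0000ff→engrave S221 F3070: (41.7850,221.5476) → (89.9909,43.1119)

[5] `<path>` open polyline, #008000→cut S863 F667: (135.5410,44.3579) → (74.2656,38.2873) → (31.3924,5.5438) → (165.6700,231.3356)

G21
G90
G0 X98.0965 Y183.0886
M3 S863
G01 X25.8091 Y125.1223 F667
G01 X24.0925 Y119.8073 F667
M5
G0 X113.3728 Y204.5779
M3 S583
G01 X100.8201 Y203.8819 F1764
G01 X87.2288 Y189.7689 F1764
G01 X72.6345 Y188.0846 F1764
M5
G0 X139.3495 Y191.7521
M3 S221
G01 X153.3586 Y202.5342 F3070
M5
G0 X41.7850 Y221.5476
M3 S221
G01 X89.9909 Y43.1119 F3070
M5
G0 X135.5410 Y44.3579
M3 S863
G01 X74.2656 Y38.2873 F667
G01 X31.3924 Y5.5438 F667
G01 X165.6700 Y231.3356 F667
M5
G0 X0.0000 Y0.0000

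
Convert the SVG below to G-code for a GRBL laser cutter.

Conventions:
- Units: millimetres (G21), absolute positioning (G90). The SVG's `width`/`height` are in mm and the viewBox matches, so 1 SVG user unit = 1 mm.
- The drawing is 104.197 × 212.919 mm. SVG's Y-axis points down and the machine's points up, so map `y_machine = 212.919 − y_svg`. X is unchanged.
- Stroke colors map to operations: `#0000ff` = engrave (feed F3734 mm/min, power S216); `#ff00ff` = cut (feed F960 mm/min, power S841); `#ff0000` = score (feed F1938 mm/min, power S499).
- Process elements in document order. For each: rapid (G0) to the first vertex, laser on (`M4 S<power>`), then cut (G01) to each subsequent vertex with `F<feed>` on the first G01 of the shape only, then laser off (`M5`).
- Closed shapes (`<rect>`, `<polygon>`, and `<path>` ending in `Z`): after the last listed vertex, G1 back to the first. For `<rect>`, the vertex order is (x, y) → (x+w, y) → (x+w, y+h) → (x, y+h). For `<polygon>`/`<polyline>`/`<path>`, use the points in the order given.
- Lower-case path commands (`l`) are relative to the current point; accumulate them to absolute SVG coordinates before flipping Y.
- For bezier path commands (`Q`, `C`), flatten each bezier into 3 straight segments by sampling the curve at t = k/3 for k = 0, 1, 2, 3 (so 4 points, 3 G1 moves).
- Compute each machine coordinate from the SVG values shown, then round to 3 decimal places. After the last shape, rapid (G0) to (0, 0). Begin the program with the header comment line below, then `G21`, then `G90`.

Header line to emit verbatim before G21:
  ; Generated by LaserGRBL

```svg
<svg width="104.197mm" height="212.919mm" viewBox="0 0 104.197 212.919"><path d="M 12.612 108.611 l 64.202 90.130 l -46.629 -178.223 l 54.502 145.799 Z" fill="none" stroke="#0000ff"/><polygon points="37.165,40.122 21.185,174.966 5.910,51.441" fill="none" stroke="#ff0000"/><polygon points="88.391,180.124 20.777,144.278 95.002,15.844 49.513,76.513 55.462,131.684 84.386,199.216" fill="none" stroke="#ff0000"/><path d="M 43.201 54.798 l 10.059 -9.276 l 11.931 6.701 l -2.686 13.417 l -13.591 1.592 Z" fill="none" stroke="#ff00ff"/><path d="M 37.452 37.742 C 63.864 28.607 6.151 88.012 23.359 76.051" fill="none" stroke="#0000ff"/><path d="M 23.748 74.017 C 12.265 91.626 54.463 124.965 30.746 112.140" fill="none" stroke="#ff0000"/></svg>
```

viewBox `0 0 104.197 212.919` with mm width/height → 1 unit = 1 mm. Flip: y_m = 212.919 − y_svg.

**Shape 1** — `<path>` closed polygon, stroke `#0000ff` → engrave (S216, F3734). Machine vertices: (12.612,104.308) → (76.814,14.178) → (30.185,192.401) → (84.687,46.602) → (12.612,104.308). Closed: final G1 returns to the first vertex.

**Shape 2** — `<polygon>` closed polygon, stroke `#ff0000` → score (S499, F1938). Machine vertices: (37.165,172.797) → (21.185,37.953) → (5.910,161.478) → (37.165,172.797). Closed: final G1 returns to the first vertex.

**Shape 3** — `<polygon>` closed polygon, stroke `#ff0000` → score (S499, F1938). Machine vertices: (88.391,32.795) → (20.777,68.641) → (95.002,197.075) → (49.513,136.406) → (55.462,81.235) → (84.386,13.703) → (88.391,32.795). Closed: final G1 returns to the first vertex.

**Shape 4** — `<path>` regular polygon, stroke `#ff00ff` → cut (S841, F960). Machine vertices: (43.201,158.121) → (53.260,167.397) → (65.191,160.696) → (62.505,147.279) → (48.914,145.687) → (43.201,158.121). Closed: final G1 returns to the first vertex.

**Shape 5** — `<path>` cubic bezier, stroke `#0000ff` → engrave (S216, F3734). Control points (SVG): P0=(37.452,37.742), P1=(63.864,28.607), P2=(6.151,88.012), P3=(23.359,76.051); sampled at t=k/3. Machine vertices: (37.452,175.177) → (41.713,166.647) → (25.234,143.514) → (23.359,136.868). Open path.

**Shape 6** — `<path>` cubic bezier, stroke `#ff0000` → score (S499, F1938). Control points (SVG): P0=(23.748,74.017), P1=(12.265,91.626), P2=(54.463,124.965), P3=(30.746,112.140); sampled at t=k/3. Machine vertices: (23.748,138.902) → (25.729,118.342) → (36.921,101.050) → (30.746,100.779). Open path.

; Generated by LaserGRBL
G21
G90
G0 X12.612 Y104.308
M4 S216
G01 X76.814 Y14.178 F3734
G01 X30.185 Y192.401
G01 X84.687 Y46.602
G01 X12.612 Y104.308
M5
G0 X37.165 Y172.797
M4 S499
G01 X21.185 Y37.953 F1938
G01 X5.910 Y161.478
G01 X37.165 Y172.797
M5
G0 X88.391 Y32.795
M4 S499
G01 X20.777 Y68.641 F1938
G01 X95.002 Y197.075
G01 X49.513 Y136.406
G01 X55.462 Y81.235
G01 X84.386 Y13.703
G01 X88.391 Y32.795
M5
G0 X43.201 Y158.121
M4 S841
G01 X53.260 Y167.397 F960
G01 X65.191 Y160.696
G01 X62.505 Y147.279
G01 X48.914 Y145.687
G01 X43.201 Y158.121
M5
G0 X37.452 Y175.177
M4 S216
G01 X41.713 Y166.647 F3734
G01 X25.234 Y143.514
G01 X23.359 Y136.868
M5
G0 X23.748 Y138.902
M4 S499
G01 X25.729 Y118.342 F1938
G01 X36.921 Y101.050
G01 X30.746 Y100.779
M5
G0 X0.000 Y0.000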